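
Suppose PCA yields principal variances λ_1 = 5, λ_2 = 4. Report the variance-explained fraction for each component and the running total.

Step 1 — total variance = trace(Sigma) = Σ λ_i = 5 + 4 = 9.

Step 2 — fraction explained by component i = λ_i / Σ λ:
  PC1: 5/9 = 0.5556
  PC2: 4/9 = 0.4444

Step 3 — cumulative fraction after k components = (λ_1 + ... + λ_k) / Σ λ:
  k = 1: 5/9 = 0.5556
  k = 2: (5 + 4)/9 = 9/9 = 1

Summary (fraction, with percent):

explained: PC1 0.5556 (55.56%), PC2 0.4444 (44.44%);  cumulative: 0.5556, 1


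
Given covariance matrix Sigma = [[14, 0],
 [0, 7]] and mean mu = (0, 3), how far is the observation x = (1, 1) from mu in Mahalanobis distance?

Step 1 — centre the observation: (x - mu) = (1, -2).

Step 2 — invert Sigma. det(Sigma) = 14·7 - (0)² = 98.
  Sigma^{-1} = (1/det) · [[d, -b], [-b, a]] = [[0.0714, 0],
 [0, 0.1429]].

Step 3 — form the quadratic (x - mu)^T · Sigma^{-1} · (x - mu):
  Sigma^{-1} · (x - mu) = (0.0714, -0.2857).
  (x - mu)^T · [Sigma^{-1} · (x - mu)] = (1)·(0.0714) + (-2)·(-0.2857) = 0.6429.

Step 4 — take square root: d = √(0.6429) ≈ 0.8018.

d(x, mu) = √(0.6429) ≈ 0.8018


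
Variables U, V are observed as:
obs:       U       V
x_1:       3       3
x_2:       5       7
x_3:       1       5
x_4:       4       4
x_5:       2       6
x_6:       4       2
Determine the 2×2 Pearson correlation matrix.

Step 1 — column means:
  mean(U) = (3 + 5 + 1 + 4 + 2 + 4) / 6 = 19/6 = 3.1667
  mean(V) = (3 + 7 + 5 + 4 + 6 + 2) / 6 = 27/6 = 4.5

Step 2 — sample variances and covariances s[i,j] = (1/(n-1)) · Σ_k (x_{k,i} - mean_i) · (x_{k,j} - mean_j), with n-1 = 5:
  s[U,U] = ((-0.1667)·(-0.1667) + (1.8333)·(1.8333) + (-2.1667)·(-2.1667) + (0.8333)·(0.8333) + (-1.1667)·(-1.1667) + (0.8333)·(0.8333)) / 5 = 10.8333/5 = 2.1667
  s[U,V] = ((-0.1667)·(-1.5) + (1.8333)·(2.5) + (-2.1667)·(0.5) + (0.8333)·(-0.5) + (-1.1667)·(1.5) + (0.8333)·(-2.5)) / 5 = -0.5/5 = -0.1
  s[V,V] = ((-1.5)·(-1.5) + (2.5)·(2.5) + (0.5)·(0.5) + (-0.5)·(-0.5) + (1.5)·(1.5) + (-2.5)·(-2.5)) / 5 = 17.5/5 = 3.5
  Sample standard deviations s_i = √(s[i,i]):
  s(U) = √(2.1667) = 1.472
  s(V) = √(3.5) = 1.8708

Step 3 — r_{ij} = s_{ij} / (s_i · s_j):
  r[U,U] = 1 (diagonal).
  r[U,V] = -0.1 / (1.472 · 1.8708) = -0.1 / 2.7538 = -0.0363
  r[V,V] = 1 (diagonal).

R is symmetric with unit diagonal. Assembling:

R = [[1, -0.0363],
 [-0.0363, 1]]


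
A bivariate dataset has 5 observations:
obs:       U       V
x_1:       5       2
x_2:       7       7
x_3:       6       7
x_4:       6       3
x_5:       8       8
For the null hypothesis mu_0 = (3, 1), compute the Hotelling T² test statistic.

Step 1 — sample mean vector:
  mean(U) = (5 + 7 + 6 + 6 + 8) / 5 = 32/5 = 6.4
  mean(V) = (2 + 7 + 7 + 3 + 8) / 5 = 27/5 = 5.4
  x̄ = (6.4, 5.4),  deviation x̄ - mu_0 = (6.4, 5.4) - (3, 1) = (3.4, 4.4).

Step 2 — sample covariance matrix, S[i,j] = (1/(n-1)) · Σ_k (x_{k,i} - mean_i) · (x_{k,j} - mean_j), divisor n-1 = 4:
  S[U,U] = ((-1.4)·(-1.4) + (0.6)·(0.6) + (-0.4)·(-0.4) + (-0.4)·(-0.4) + (1.6)·(1.6)) / 4 = 5.2/4 = 1.3
  S[U,V] = ((-1.4)·(-3.4) + (0.6)·(1.6) + (-0.4)·(1.6) + (-0.4)·(-2.4) + (1.6)·(2.6)) / 4 = 10.2/4 = 2.55
  S[V,V] = ((-3.4)·(-3.4) + (1.6)·(1.6) + (1.6)·(1.6) + (-2.4)·(-2.4) + (2.6)·(2.6)) / 4 = 29.2/4 = 7.3
  S = [[1.3, 2.55],
 [2.55, 7.3]].

Step 3 — invert S. det(S) = 1.3·7.3 - (2.55)² = 2.9875.
  S^{-1} = (1/det) · [[d, -b], [-b, a]] = [[2.4435, -0.8536],
 [-0.8536, 0.4351]].

Step 4 — quadratic form (x̄ - mu_0)^T · S^{-1} · (x̄ - mu_0):
  S^{-1} · (x̄ - mu_0) = (4.5523, -0.9874),
  (x̄ - mu_0)^T · [...] = (3.4)·(4.5523) + (4.4)·(-0.9874) = 11.1331.

Step 5 — scale by n: T² = 5 · 11.1331 = 55.6653.

T² ≈ 55.6653


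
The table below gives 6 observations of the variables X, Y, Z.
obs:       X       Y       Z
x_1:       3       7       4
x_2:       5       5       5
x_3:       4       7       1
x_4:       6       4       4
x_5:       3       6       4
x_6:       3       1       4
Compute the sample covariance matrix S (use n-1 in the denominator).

Step 1 — column means:
  mean(X) = (3 + 5 + 4 + 6 + 3 + 3) / 6 = 24/6 = 4
  mean(Y) = (7 + 5 + 7 + 4 + 6 + 1) / 6 = 30/6 = 5
  mean(Z) = (4 + 5 + 1 + 4 + 4 + 4) / 6 = 22/6 = 3.6667

Step 2 — sample covariance S[i,j] = (1/(n-1)) · Σ_k (x_{k,i} - mean_i) · (x_{k,j} - mean_j), with n-1 = 5.
  S[X,X] = ((-1)·(-1) + (1)·(1) + (0)·(0) + (2)·(2) + (-1)·(-1) + (-1)·(-1)) / 5 = 8/5 = 1.6
  S[X,Y] = ((-1)·(2) + (1)·(0) + (0)·(2) + (2)·(-1) + (-1)·(1) + (-1)·(-4)) / 5 = -1/5 = -0.2
  S[X,Z] = ((-1)·(0.3333) + (1)·(1.3333) + (0)·(-2.6667) + (2)·(0.3333) + (-1)·(0.3333) + (-1)·(0.3333)) / 5 = 1/5 = 0.2
  S[Y,Y] = ((2)·(2) + (0)·(0) + (2)·(2) + (-1)·(-1) + (1)·(1) + (-4)·(-4)) / 5 = 26/5 = 5.2
  S[Y,Z] = ((2)·(0.3333) + (0)·(1.3333) + (2)·(-2.6667) + (-1)·(0.3333) + (1)·(0.3333) + (-4)·(0.3333)) / 5 = -6/5 = -1.2
  S[Z,Z] = ((0.3333)·(0.3333) + (1.3333)·(1.3333) + (-2.6667)·(-2.6667) + (0.3333)·(0.3333) + (0.3333)·(0.3333) + (0.3333)·(0.3333)) / 5 = 9.3333/5 = 1.8667

S is symmetric (S[j,i] = S[i,j]). Assembling:

S = [[1.6, -0.2, 0.2],
 [-0.2, 5.2, -1.2],
 [0.2, -1.2, 1.8667]]


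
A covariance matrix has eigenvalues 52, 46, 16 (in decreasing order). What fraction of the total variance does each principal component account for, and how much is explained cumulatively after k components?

Step 1 — total variance = trace(Sigma) = Σ λ_i = 52 + 46 + 16 = 114.

Step 2 — fraction explained by component i = λ_i / Σ λ:
  PC1: 52/114 = 0.4561
  PC2: 46/114 = 0.4035
  PC3: 16/114 = 0.1404

Step 3 — cumulative fraction after k components = (λ_1 + ... + λ_k) / Σ λ:
  k = 1: 52/114 = 0.4561
  k = 2: (52 + 46)/114 = 98/114 = 0.8596
  k = 3: (52 + 46 + 16)/114 = 114/114 = 1

Summary (fraction, with percent):

explained: PC1 0.4561 (45.61%), PC2 0.4035 (40.35%), PC3 0.1404 (14.04%);  cumulative: 0.4561, 0.8596, 1


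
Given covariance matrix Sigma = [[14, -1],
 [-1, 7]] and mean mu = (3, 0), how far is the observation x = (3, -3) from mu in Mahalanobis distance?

Step 1 — centre the observation: (x - mu) = (0, -3).

Step 2 — invert Sigma. det(Sigma) = 14·7 - (-1)² = 97.
  Sigma^{-1} = (1/det) · [[d, -b], [-b, a]] = [[0.0722, 0.0103],
 [0.0103, 0.1443]].

Step 3 — form the quadratic (x - mu)^T · Sigma^{-1} · (x - mu):
  Sigma^{-1} · (x - mu) = (-0.0309, -0.433).
  (x - mu)^T · [Sigma^{-1} · (x - mu)] = (0)·(-0.0309) + (-3)·(-0.433) = 1.299.

Step 4 — take square root: d = √(1.299) ≈ 1.1397.

d(x, mu) = √(1.299) ≈ 1.1397


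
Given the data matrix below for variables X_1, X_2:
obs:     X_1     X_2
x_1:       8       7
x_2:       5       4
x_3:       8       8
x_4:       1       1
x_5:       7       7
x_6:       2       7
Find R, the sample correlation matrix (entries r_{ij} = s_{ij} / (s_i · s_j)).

Step 1 — column means:
  mean(X_1) = (8 + 5 + 8 + 1 + 7 + 2) / 6 = 31/6 = 5.1667
  mean(X_2) = (7 + 4 + 8 + 1 + 7 + 7) / 6 = 34/6 = 5.6667

Step 2 — sample variances and covariances s[i,j] = (1/(n-1)) · Σ_k (x_{k,i} - mean_i) · (x_{k,j} - mean_j), with n-1 = 5:
  s[X_1,X_1] = ((2.8333)·(2.8333) + (-0.1667)·(-0.1667) + (2.8333)·(2.8333) + (-4.1667)·(-4.1667) + (1.8333)·(1.8333) + (-3.1667)·(-3.1667)) / 5 = 46.8333/5 = 9.3667
  s[X_1,X_2] = ((2.8333)·(1.3333) + (-0.1667)·(-1.6667) + (2.8333)·(2.3333) + (-4.1667)·(-4.6667) + (1.8333)·(1.3333) + (-3.1667)·(1.3333)) / 5 = 28.3333/5 = 5.6667
  s[X_2,X_2] = ((1.3333)·(1.3333) + (-1.6667)·(-1.6667) + (2.3333)·(2.3333) + (-4.6667)·(-4.6667) + (1.3333)·(1.3333) + (1.3333)·(1.3333)) / 5 = 35.3333/5 = 7.0667
  Sample standard deviations s_i = √(s[i,i]):
  s(X_1) = √(9.3667) = 3.0605
  s(X_2) = √(7.0667) = 2.6583

Step 3 — r_{ij} = s_{ij} / (s_i · s_j):
  r[X_1,X_1] = 1 (diagonal).
  r[X_1,X_2] = 5.6667 / (3.0605 · 2.6583) = 5.6667 / 8.1358 = 0.6965
  r[X_2,X_2] = 1 (diagonal).

R is symmetric with unit diagonal. Assembling:

R = [[1, 0.6965],
 [0.6965, 1]]


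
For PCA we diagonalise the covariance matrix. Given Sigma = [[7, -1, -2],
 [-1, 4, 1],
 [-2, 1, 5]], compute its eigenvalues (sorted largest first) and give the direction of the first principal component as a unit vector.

Step 1 — characteristic polynomial p(λ) = det(λI - Sigma) = λ³ - tr·λ² + c_1·λ - det, where tr = trace, c_1 = sum of the principal 2×2 minors, det = det(Sigma):
  tr = 7 + 4 + 5 = 16,
  c_1 = (7·4 - (-1)²) + (7·5 - (-2)²) + (4·5 - (1)²) = 27 + 31 + 19 = 77,
  det = 7·(4·5 - (1)²) - (-1)·((-1)·5 - (1)·(-2)) + (-2)·((-1)·(1) - 4·(-2)) = 7·(19) - (-1)·(-3) + (-2)·(7) = 116.
  So p(λ) = λ³ - 16λ² + 77λ - 116.
Step 2 — look for an integer root (rational root theorem: any rational root is an integer divisor of 116). Testing λ = 4:
  p(4) = 64 - 256 + 308 - 116 = 0  ✓
  Dividing out (λ - 4): p(λ) = (λ - 4)(λ² - 12λ + 29).
Step 3 — remaining eigenvalues from the quadratic λ² - 12λ + 29 = 0:
  Δ = 12² - 4·29 = 144 - 116 = 28,  λ = (12 ± √28)/2 = (12 ± 5.2915)/2 ≈ 8.6458 or 3.3542.
  Sorted: λ_1 = 8.6458,  λ_2 = 4,  λ_3 = 3.3542  (check: sum = 16 = tr ✓).

Step 4 — unit eigenvector for λ_1 ≈ 8.6458: v spans the null space of (Sigma - λ_1 I), whose rows are
  r_1 = (-1.6458, -1, -2),  r_2 = (-1, -4.6458, 1),  r_3 = (-2, 1, -3.6458).
  v is orthogonal to every row, so take v ∝ r_1 × r_2 = ((-1)·(1) - (-2)·(-4.6458), (-2)·(-1) - (-1.6458)·(1), (-1.6458)·(-4.6458) - (-1)·(-1)) ≈ (-10.2915, 3.6458, 6.6458).
  Rescale (multiply by -1 so the first nonzero entry is positive): u = (10.2915, -3.6458, -6.6458).
  ||u|| = √((10.2915)² + (-3.6458)² + (-6.6458)²) = √(163.3725) ≈ 12.7817,  v_1 = u/||u|| ≈ (0.8052, -0.2852, -0.5199) (||v_1|| = 1).

λ_1 = 8.6458,  λ_2 = 4,  λ_3 = 3.3542;  v_1 ≈ (0.8052, -0.2852, -0.5199)


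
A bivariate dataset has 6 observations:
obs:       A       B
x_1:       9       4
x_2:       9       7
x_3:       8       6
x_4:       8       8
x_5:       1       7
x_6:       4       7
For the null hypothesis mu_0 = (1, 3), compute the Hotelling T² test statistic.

Step 1 — sample mean vector:
  mean(A) = (9 + 9 + 8 + 8 + 1 + 4) / 6 = 39/6 = 6.5
  mean(B) = (4 + 7 + 6 + 8 + 7 + 7) / 6 = 39/6 = 6.5
  x̄ = (6.5, 6.5),  deviation x̄ - mu_0 = (6.5, 6.5) - (1, 3) = (5.5, 3.5).

Step 2 — sample covariance matrix, S[i,j] = (1/(n-1)) · Σ_k (x_{k,i} - mean_i) · (x_{k,j} - mean_j), divisor n-1 = 5:
  S[A,A] = ((2.5)·(2.5) + (2.5)·(2.5) + (1.5)·(1.5) + (1.5)·(1.5) + (-5.5)·(-5.5) + (-2.5)·(-2.5)) / 5 = 53.5/5 = 10.7
  S[A,B] = ((2.5)·(-2.5) + (2.5)·(0.5) + (1.5)·(-0.5) + (1.5)·(1.5) + (-5.5)·(0.5) + (-2.5)·(0.5)) / 5 = -7.5/5 = -1.5
  S[B,B] = ((-2.5)·(-2.5) + (0.5)·(0.5) + (-0.5)·(-0.5) + (1.5)·(1.5) + (0.5)·(0.5) + (0.5)·(0.5)) / 5 = 9.5/5 = 1.9
  S = [[10.7, -1.5],
 [-1.5, 1.9]].

Step 3 — invert S. det(S) = 10.7·1.9 - (-1.5)² = 18.08.
  S^{-1} = (1/det) · [[d, -b], [-b, a]] = [[0.1051, 0.083],
 [0.083, 0.5918]].

Step 4 — quadratic form (x̄ - mu_0)^T · S^{-1} · (x̄ - mu_0):
  S^{-1} · (x̄ - mu_0) = (0.8684, 2.5277),
  (x̄ - mu_0)^T · [...] = (5.5)·(0.8684) + (3.5)·(2.5277) = 13.6228.

Step 5 — scale by n: T² = 6 · 13.6228 = 81.7367.

T² ≈ 81.7367


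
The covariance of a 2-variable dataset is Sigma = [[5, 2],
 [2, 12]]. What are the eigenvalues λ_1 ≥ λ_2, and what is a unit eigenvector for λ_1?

Step 1 — characteristic polynomial of 2×2 Sigma:
  det(Sigma - λI) = λ² - trace · λ + det = 0.
  trace = 5 + 12 = 17, det = 5·12 - (2)² = 56.
Step 2 — discriminant:
  Δ = trace² - 4·det = 289 - 224 = 65.
Step 3 — eigenvalues:
  λ = (trace ± √Δ)/2 = (17 ± 8.0623)/2,
  λ_1 = 12.5311,  λ_2 = 4.4689.

Step 4 — unit eigenvector for λ_1: solve (Sigma - λ_1 I)v = 0. First row:
  (5 - 12.5311)·v_x + (2)·v_y = 0, i.e. (-7.5311)·v_x + (2)·v_y = 0,
  so v ∝ (b, λ_1 - a) = (2, 7.5311) = u.
  ||u|| = √((2)² + (7.5311)²) = √(60.7179) ≈ 7.7922,
  v_1 = u/||u|| ≈ (0.2567, 0.9665) (||v_1|| = 1).

λ_1 = 12.5311,  λ_2 = 4.4689;  v_1 ≈ (0.2567, 0.9665)


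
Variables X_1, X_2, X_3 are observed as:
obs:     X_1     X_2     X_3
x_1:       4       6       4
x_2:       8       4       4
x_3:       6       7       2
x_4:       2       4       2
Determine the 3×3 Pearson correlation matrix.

Step 1 — column means:
  mean(X_1) = (4 + 8 + 6 + 2) / 4 = 20/4 = 5
  mean(X_2) = (6 + 4 + 7 + 4) / 4 = 21/4 = 5.25
  mean(X_3) = (4 + 4 + 2 + 2) / 4 = 12/4 = 3

Step 2 — sample variances and covariances s[i,j] = (1/(n-1)) · Σ_k (x_{k,i} - mean_i) · (x_{k,j} - mean_j), with n-1 = 3:
  s[X_1,X_1] = ((-1)·(-1) + (3)·(3) + (1)·(1) + (-3)·(-3)) / 3 = 20/3 = 6.6667
  s[X_1,X_2] = ((-1)·(0.75) + (3)·(-1.25) + (1)·(1.75) + (-3)·(-1.25)) / 3 = 1/3 = 0.3333
  s[X_1,X_3] = ((-1)·(1) + (3)·(1) + (1)·(-1) + (-3)·(-1)) / 3 = 4/3 = 1.3333
  s[X_2,X_2] = ((0.75)·(0.75) + (-1.25)·(-1.25) + (1.75)·(1.75) + (-1.25)·(-1.25)) / 3 = 6.75/3 = 2.25
  s[X_2,X_3] = ((0.75)·(1) + (-1.25)·(1) + (1.75)·(-1) + (-1.25)·(-1)) / 3 = -1/3 = -0.3333
  s[X_3,X_3] = ((1)·(1) + (1)·(1) + (-1)·(-1) + (-1)·(-1)) / 3 = 4/3 = 1.3333
  Sample standard deviations s_i = √(s[i,i]):
  s(X_1) = √(6.6667) = 2.582
  s(X_2) = √(2.25) = 1.5
  s(X_3) = √(1.3333) = 1.1547

Step 3 — r_{ij} = s_{ij} / (s_i · s_j):
  r[X_1,X_1] = 1 (diagonal).
  r[X_1,X_2] = 0.3333 / (2.582 · 1.5) = 0.3333 / 3.873 = 0.0861
  r[X_1,X_3] = 1.3333 / (2.582 · 1.1547) = 1.3333 / 2.9814 = 0.4472
  r[X_2,X_2] = 1 (diagonal).
  r[X_2,X_3] = -0.3333 / (1.5 · 1.1547) = -0.3333 / 1.7321 = -0.1925
  r[X_3,X_3] = 1 (diagonal).

R is symmetric with unit diagonal. Assembling:

R = [[1, 0.0861, 0.4472],
 [0.0861, 1, -0.1925],
 [0.4472, -0.1925, 1]]


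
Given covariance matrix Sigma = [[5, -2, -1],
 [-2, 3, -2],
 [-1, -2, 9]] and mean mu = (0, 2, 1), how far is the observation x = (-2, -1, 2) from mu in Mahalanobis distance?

Step 1 — centre the observation: (x - mu) = (-2, -3, 1).

Step 2 — invert Sigma (cofactor / det for 3×3, or solve directly):
  Sigma^{-1} = [[0.3382, 0.2941, 0.1029],
 [0.2941, 0.6471, 0.1765],
 [0.1029, 0.1765, 0.1618]].

Step 3 — form the quadratic (x - mu)^T · Sigma^{-1} · (x - mu):
  Sigma^{-1} · (x - mu) = (-1.4559, -2.3529, -0.5735).
  (x - mu)^T · [Sigma^{-1} · (x - mu)] = (-2)·(-1.4559) + (-3)·(-2.3529) + (1)·(-0.5735) = 9.3971.

Step 4 — take square root: d = √(9.3971) ≈ 3.0655.

d(x, mu) = √(9.3971) ≈ 3.0655


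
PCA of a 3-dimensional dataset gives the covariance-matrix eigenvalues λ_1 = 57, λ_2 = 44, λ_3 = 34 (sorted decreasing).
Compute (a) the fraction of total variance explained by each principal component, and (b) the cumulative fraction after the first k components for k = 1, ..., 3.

Step 1 — total variance = trace(Sigma) = Σ λ_i = 57 + 44 + 34 = 135.

Step 2 — fraction explained by component i = λ_i / Σ λ:
  PC1: 57/135 = 0.4222
  PC2: 44/135 = 0.3259
  PC3: 34/135 = 0.2519

Step 3 — cumulative fraction after k components = (λ_1 + ... + λ_k) / Σ λ:
  k = 1: 57/135 = 0.4222
  k = 2: (57 + 44)/135 = 101/135 = 0.7481
  k = 3: (57 + 44 + 34)/135 = 135/135 = 1

Summary (fraction, with percent):

explained: PC1 0.4222 (42.22%), PC2 0.3259 (32.59%), PC3 0.2519 (25.19%);  cumulative: 0.4222, 0.7481, 1


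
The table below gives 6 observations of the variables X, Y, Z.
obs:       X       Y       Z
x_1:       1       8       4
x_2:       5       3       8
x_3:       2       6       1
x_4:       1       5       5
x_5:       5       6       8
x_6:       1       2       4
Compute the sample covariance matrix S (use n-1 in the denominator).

Step 1 — column means:
  mean(X) = (1 + 5 + 2 + 1 + 5 + 1) / 6 = 15/6 = 2.5
  mean(Y) = (8 + 3 + 6 + 5 + 6 + 2) / 6 = 30/6 = 5
  mean(Z) = (4 + 8 + 1 + 5 + 8 + 4) / 6 = 30/6 = 5

Step 2 — sample covariance S[i,j] = (1/(n-1)) · Σ_k (x_{k,i} - mean_i) · (x_{k,j} - mean_j), with n-1 = 5.
  S[X,X] = ((-1.5)·(-1.5) + (2.5)·(2.5) + (-0.5)·(-0.5) + (-1.5)·(-1.5) + (2.5)·(2.5) + (-1.5)·(-1.5)) / 5 = 19.5/5 = 3.9
  S[X,Y] = ((-1.5)·(3) + (2.5)·(-2) + (-0.5)·(1) + (-1.5)·(0) + (2.5)·(1) + (-1.5)·(-3)) / 5 = -3/5 = -0.6
  S[X,Z] = ((-1.5)·(-1) + (2.5)·(3) + (-0.5)·(-4) + (-1.5)·(0) + (2.5)·(3) + (-1.5)·(-1)) / 5 = 20/5 = 4
  S[Y,Y] = ((3)·(3) + (-2)·(-2) + (1)·(1) + (0)·(0) + (1)·(1) + (-3)·(-3)) / 5 = 24/5 = 4.8
  S[Y,Z] = ((3)·(-1) + (-2)·(3) + (1)·(-4) + (0)·(0) + (1)·(3) + (-3)·(-1)) / 5 = -7/5 = -1.4
  S[Z,Z] = ((-1)·(-1) + (3)·(3) + (-4)·(-4) + (0)·(0) + (3)·(3) + (-1)·(-1)) / 5 = 36/5 = 7.2

S is symmetric (S[j,i] = S[i,j]). Assembling:

S = [[3.9, -0.6, 4],
 [-0.6, 4.8, -1.4],
 [4, -1.4, 7.2]]


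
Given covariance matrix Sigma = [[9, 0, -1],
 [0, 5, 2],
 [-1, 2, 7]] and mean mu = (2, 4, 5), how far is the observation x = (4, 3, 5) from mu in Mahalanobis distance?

Step 1 — centre the observation: (x - mu) = (2, -1, 0).

Step 2 — invert Sigma (cofactor / det for 3×3, or solve directly):
  Sigma^{-1} = [[0.1131, -0.0073, 0.0182],
 [-0.0073, 0.2263, -0.0657],
 [0.0182, -0.0657, 0.1642]].

Step 3 — form the quadratic (x - mu)^T · Sigma^{-1} · (x - mu):
  Sigma^{-1} · (x - mu) = (0.2336, -0.2409, 0.1022).
  (x - mu)^T · [Sigma^{-1} · (x - mu)] = (2)·(0.2336) + (-1)·(-0.2409) + (0)·(0.1022) = 0.708.

Step 4 — take square root: d = √(0.708) ≈ 0.8414.

d(x, mu) = √(0.708) ≈ 0.8414


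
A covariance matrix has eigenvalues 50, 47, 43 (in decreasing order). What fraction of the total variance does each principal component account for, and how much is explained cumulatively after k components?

Step 1 — total variance = trace(Sigma) = Σ λ_i = 50 + 47 + 43 = 140.

Step 2 — fraction explained by component i = λ_i / Σ λ:
  PC1: 50/140 = 0.3571
  PC2: 47/140 = 0.3357
  PC3: 43/140 = 0.3071

Step 3 — cumulative fraction after k components = (λ_1 + ... + λ_k) / Σ λ:
  k = 1: 50/140 = 0.3571
  k = 2: (50 + 47)/140 = 97/140 = 0.6929
  k = 3: (50 + 47 + 43)/140 = 140/140 = 1

Summary (fraction, with percent):

explained: PC1 0.3571 (35.71%), PC2 0.3357 (33.57%), PC3 0.3071 (30.71%);  cumulative: 0.3571, 0.6929, 1


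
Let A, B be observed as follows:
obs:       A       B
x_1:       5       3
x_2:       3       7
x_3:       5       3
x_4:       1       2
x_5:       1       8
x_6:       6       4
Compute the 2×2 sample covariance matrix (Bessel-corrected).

Step 1 — column means:
  mean(A) = (5 + 3 + 5 + 1 + 1 + 6) / 6 = 21/6 = 3.5
  mean(B) = (3 + 7 + 3 + 2 + 8 + 4) / 6 = 27/6 = 4.5

Step 2 — sample covariance S[i,j] = (1/(n-1)) · Σ_k (x_{k,i} - mean_i) · (x_{k,j} - mean_j), with n-1 = 5.
  S[A,A] = ((1.5)·(1.5) + (-0.5)·(-0.5) + (1.5)·(1.5) + (-2.5)·(-2.5) + (-2.5)·(-2.5) + (2.5)·(2.5)) / 5 = 23.5/5 = 4.7
  S[A,B] = ((1.5)·(-1.5) + (-0.5)·(2.5) + (1.5)·(-1.5) + (-2.5)·(-2.5) + (-2.5)·(3.5) + (2.5)·(-0.5)) / 5 = -9.5/5 = -1.9
  S[B,B] = ((-1.5)·(-1.5) + (2.5)·(2.5) + (-1.5)·(-1.5) + (-2.5)·(-2.5) + (3.5)·(3.5) + (-0.5)·(-0.5)) / 5 = 29.5/5 = 5.9

S is symmetric (S[j,i] = S[i,j]). Assembling:

S = [[4.7, -1.9],
 [-1.9, 5.9]]


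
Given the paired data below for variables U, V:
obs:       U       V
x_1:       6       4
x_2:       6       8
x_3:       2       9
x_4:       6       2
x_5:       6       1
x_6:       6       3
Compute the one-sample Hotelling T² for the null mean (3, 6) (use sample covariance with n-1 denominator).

Step 1 — sample mean vector:
  mean(U) = (6 + 6 + 2 + 6 + 6 + 6) / 6 = 32/6 = 5.3333
  mean(V) = (4 + 8 + 9 + 2 + 1 + 3) / 6 = 27/6 = 4.5
  x̄ = (5.3333, 4.5),  deviation x̄ - mu_0 = (5.3333, 4.5) - (3, 6) = (2.3333, -1.5).

Step 2 — sample covariance matrix, S[i,j] = (1/(n-1)) · Σ_k (x_{k,i} - mean_i) · (x_{k,j} - mean_j), divisor n-1 = 5:
  S[U,U] = ((0.6667)·(0.6667) + (0.6667)·(0.6667) + (-3.3333)·(-3.3333) + (0.6667)·(0.6667) + (0.6667)·(0.6667) + (0.6667)·(0.6667)) / 5 = 13.3333/5 = 2.6667
  S[U,V] = ((0.6667)·(-0.5) + (0.6667)·(3.5) + (-3.3333)·(4.5) + (0.6667)·(-2.5) + (0.6667)·(-3.5) + (0.6667)·(-1.5)) / 5 = -18/5 = -3.6
  S[V,V] = ((-0.5)·(-0.5) + (3.5)·(3.5) + (4.5)·(4.5) + (-2.5)·(-2.5) + (-3.5)·(-3.5) + (-1.5)·(-1.5)) / 5 = 53.5/5 = 10.7
  S = [[2.6667, -3.6],
 [-3.6, 10.7]].

Step 3 — invert S. det(S) = 2.6667·10.7 - (-3.6)² = 15.5733.
  S^{-1} = (1/det) · [[d, -b], [-b, a]] = [[0.6871, 0.2312],
 [0.2312, 0.1712]].

Step 4 — quadratic form (x̄ - mu_0)^T · S^{-1} · (x̄ - mu_0):
  S^{-1} · (x̄ - mu_0) = (1.2564, 0.2825),
  (x̄ - mu_0)^T · [...] = (2.3333)·(1.2564) + (-1.5)·(0.2825) = 2.5078.

Step 5 — scale by n: T² = 6 · 2.5078 = 15.0471.

T² ≈ 15.0471


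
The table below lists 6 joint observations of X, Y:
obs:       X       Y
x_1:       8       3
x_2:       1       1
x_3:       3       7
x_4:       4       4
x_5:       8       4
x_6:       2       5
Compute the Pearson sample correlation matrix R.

Step 1 — column means:
  mean(X) = (8 + 1 + 3 + 4 + 8 + 2) / 6 = 26/6 = 4.3333
  mean(Y) = (3 + 1 + 7 + 4 + 4 + 5) / 6 = 24/6 = 4

Step 2 — sample variances and covariances s[i,j] = (1/(n-1)) · Σ_k (x_{k,i} - mean_i) · (x_{k,j} - mean_j), with n-1 = 5:
  s[X,X] = ((3.6667)·(3.6667) + (-3.3333)·(-3.3333) + (-1.3333)·(-1.3333) + (-0.3333)·(-0.3333) + (3.6667)·(3.6667) + (-2.3333)·(-2.3333)) / 5 = 45.3333/5 = 9.0667
  s[X,Y] = ((3.6667)·(-1) + (-3.3333)·(-3) + (-1.3333)·(3) + (-0.3333)·(0) + (3.6667)·(0) + (-2.3333)·(1)) / 5 = 0/5 = 0
  s[Y,Y] = ((-1)·(-1) + (-3)·(-3) + (3)·(3) + (0)·(0) + (0)·(0) + (1)·(1)) / 5 = 20/5 = 4
  Sample standard deviations s_i = √(s[i,i]):
  s(X) = √(9.0667) = 3.0111
  s(Y) = √(4) = 2

Step 3 — r_{ij} = s_{ij} / (s_i · s_j):
  r[X,X] = 1 (diagonal).
  r[X,Y] = 0 / (3.0111 · 2) = 0 / 6.0222 = 0
  r[Y,Y] = 1 (diagonal).

R is symmetric with unit diagonal. Assembling:

R = [[1, 0],
 [0, 1]]


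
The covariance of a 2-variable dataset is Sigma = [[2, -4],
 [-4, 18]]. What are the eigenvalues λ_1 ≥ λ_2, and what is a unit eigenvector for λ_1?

Step 1 — characteristic polynomial of 2×2 Sigma:
  det(Sigma - λI) = λ² - trace · λ + det = 0.
  trace = 2 + 18 = 20, det = 2·18 - (-4)² = 20.
Step 2 — discriminant:
  Δ = trace² - 4·det = 400 - 80 = 320.
Step 3 — eigenvalues:
  λ = (trace ± √Δ)/2 = (20 ± 17.8885)/2,
  λ_1 = 18.9443,  λ_2 = 1.0557.

Step 4 — unit eigenvector for λ_1: solve (Sigma - λ_1 I)v = 0. First row:
  (2 - 18.9443)·v_x + (-4)·v_y = 0, i.e. (-16.9443)·v_x + (-4)·v_y = 0,
  so v ∝ (b, λ_1 - a) = (-4, 16.9443); multiply by -1 so the first entry is positive: u = (4, -16.9443).
  ||u|| = √((4)² + (-16.9443)²) = √(303.1084) ≈ 17.41,
  v_1 = u/||u|| ≈ (0.2298, -0.9732) (||v_1|| = 1).

λ_1 = 18.9443,  λ_2 = 1.0557;  v_1 ≈ (0.2298, -0.9732)


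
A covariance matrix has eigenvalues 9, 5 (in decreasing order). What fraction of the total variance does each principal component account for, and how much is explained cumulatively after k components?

Step 1 — total variance = trace(Sigma) = Σ λ_i = 9 + 5 = 14.

Step 2 — fraction explained by component i = λ_i / Σ λ:
  PC1: 9/14 = 0.6429
  PC2: 5/14 = 0.3571

Step 3 — cumulative fraction after k components = (λ_1 + ... + λ_k) / Σ λ:
  k = 1: 9/14 = 0.6429
  k = 2: (9 + 5)/14 = 14/14 = 1

Summary (fraction, with percent):

explained: PC1 0.6429 (64.29%), PC2 0.3571 (35.71%);  cumulative: 0.6429, 1


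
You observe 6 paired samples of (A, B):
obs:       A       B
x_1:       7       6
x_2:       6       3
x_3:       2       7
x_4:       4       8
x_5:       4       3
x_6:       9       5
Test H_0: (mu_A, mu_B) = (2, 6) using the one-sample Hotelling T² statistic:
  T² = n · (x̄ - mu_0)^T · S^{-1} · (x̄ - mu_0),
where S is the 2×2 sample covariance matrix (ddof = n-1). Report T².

Step 1 — sample mean vector:
  mean(A) = (7 + 6 + 2 + 4 + 4 + 9) / 6 = 32/6 = 5.3333
  mean(B) = (6 + 3 + 7 + 8 + 3 + 5) / 6 = 32/6 = 5.3333
  x̄ = (5.3333, 5.3333),  deviation x̄ - mu_0 = (5.3333, 5.3333) - (2, 6) = (3.3333, -0.6667).

Step 2 — sample covariance matrix, S[i,j] = (1/(n-1)) · Σ_k (x_{k,i} - mean_i) · (x_{k,j} - mean_j), divisor n-1 = 5:
  S[A,A] = ((1.6667)·(1.6667) + (0.6667)·(0.6667) + (-3.3333)·(-3.3333) + (-1.3333)·(-1.3333) + (-1.3333)·(-1.3333) + (3.6667)·(3.6667)) / 5 = 31.3333/5 = 6.2667
  S[A,B] = ((1.6667)·(0.6667) + (0.6667)·(-2.3333) + (-3.3333)·(1.6667) + (-1.3333)·(2.6667) + (-1.3333)·(-2.3333) + (3.6667)·(-0.3333)) / 5 = -7.6667/5 = -1.5333
  S[B,B] = ((0.6667)·(0.6667) + (-2.3333)·(-2.3333) + (1.6667)·(1.6667) + (2.6667)·(2.6667) + (-2.3333)·(-2.3333) + (-0.3333)·(-0.3333)) / 5 = 21.3333/5 = 4.2667
  S = [[6.2667, -1.5333],
 [-1.5333, 4.2667]].

Step 3 — invert S. det(S) = 6.2667·4.2667 - (-1.5333)² = 24.3867.
  S^{-1} = (1/det) · [[d, -b], [-b, a]] = [[0.175, 0.0629],
 [0.0629, 0.257]].

Step 4 — quadratic form (x̄ - mu_0)^T · S^{-1} · (x̄ - mu_0):
  S^{-1} · (x̄ - mu_0) = (0.5413, 0.0383),
  (x̄ - mu_0)^T · [...] = (3.3333)·(0.5413) + (-0.6667)·(0.0383) = 1.7787.

Step 5 — scale by n: T² = 6 · 1.7787 = 10.6725.

T² ≈ 10.6725


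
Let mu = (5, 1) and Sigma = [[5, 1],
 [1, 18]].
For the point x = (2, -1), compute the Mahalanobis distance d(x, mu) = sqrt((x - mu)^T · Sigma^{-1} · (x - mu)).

Step 1 — centre the observation: (x - mu) = (-3, -2).

Step 2 — invert Sigma. det(Sigma) = 5·18 - (1)² = 89.
  Sigma^{-1} = (1/det) · [[d, -b], [-b, a]] = [[0.2022, -0.0112],
 [-0.0112, 0.0562]].

Step 3 — form the quadratic (x - mu)^T · Sigma^{-1} · (x - mu):
  Sigma^{-1} · (x - mu) = (-0.5843, -0.0787).
  (x - mu)^T · [Sigma^{-1} · (x - mu)] = (-3)·(-0.5843) + (-2)·(-0.0787) = 1.9101.

Step 4 — take square root: d = √(1.9101) ≈ 1.3821.

d(x, mu) = √(1.9101) ≈ 1.3821


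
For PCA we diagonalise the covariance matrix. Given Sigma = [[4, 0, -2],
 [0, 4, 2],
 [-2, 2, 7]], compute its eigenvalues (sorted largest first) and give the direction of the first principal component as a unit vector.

Step 1 — characteristic polynomial p(λ) = det(λI - Sigma) = λ³ - tr·λ² + c_1·λ - det, where tr = trace, c_1 = sum of the principal 2×2 minors, det = det(Sigma):
  tr = 4 + 4 + 7 = 15,
  c_1 = (4·4 - (0)²) + (4·7 - (-2)²) + (4·7 - (2)²) = 16 + 24 + 24 = 64,
  det = 4·(4·7 - (2)²) - (0)·((0)·7 - (2)·(-2)) + (-2)·((0)·(2) - 4·(-2)) = 4·(24) - (0)·(4) + (-2)·(8) = 80.
  So p(λ) = λ³ - 15λ² + 64λ - 80.
Step 2 — look for an integer root (rational root theorem: any rational root is an integer divisor of 80). Testing λ = 4:
  p(4) = 64 - 240 + 256 - 80 = 0  ✓
  Dividing out (λ - 4): p(λ) = (λ - 4)(λ² - 11λ + 20).
Step 3 — remaining eigenvalues from the quadratic λ² - 11λ + 20 = 0:
  Δ = 11² - 4·20 = 121 - 80 = 41,  λ = (11 ± √41)/2 = (11 ± 6.4031)/2 ≈ 8.7016 or 2.2984.
  Sorted: λ_1 = 8.7016,  λ_2 = 4,  λ_3 = 2.2984  (check: sum = 15 = tr ✓).

Step 4 — unit eigenvector for λ_1 ≈ 8.7016: v spans the null space of (Sigma - λ_1 I), whose rows are
  r_1 = (-4.7016, 0, -2),  r_2 = (0, -4.7016, 2),  r_3 = (-2, 2, -1.7016).
  v is orthogonal to every row, so take v ∝ r_1 × r_2 = ((0)·(2) - (-2)·(-4.7016), (-2)·(0) - (-4.7016)·(2), (-4.7016)·(-4.7016) - (0)·(0)) ≈ (-9.4031, 9.4031, 22.1047).
  Rescale (multiply by -1 so the first nonzero entry is positive): u = (9.4031, -9.4031, -22.1047).
  ||u|| = √((9.4031)² + (-9.4031)² + (-22.1047)²) = √(665.4546) ≈ 25.7964,  v_1 = u/||u|| ≈ (0.3645, -0.3645, -0.8569) (||v_1|| = 1).

λ_1 = 8.7016,  λ_2 = 4,  λ_3 = 2.2984;  v_1 ≈ (0.3645, -0.3645, -0.8569)


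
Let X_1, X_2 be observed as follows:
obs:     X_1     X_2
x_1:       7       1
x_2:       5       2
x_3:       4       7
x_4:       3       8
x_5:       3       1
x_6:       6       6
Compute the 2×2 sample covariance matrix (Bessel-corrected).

Step 1 — column means:
  mean(X_1) = (7 + 5 + 4 + 3 + 3 + 6) / 6 = 28/6 = 4.6667
  mean(X_2) = (1 + 2 + 7 + 8 + 1 + 6) / 6 = 25/6 = 4.1667

Step 2 — sample covariance S[i,j] = (1/(n-1)) · Σ_k (x_{k,i} - mean_i) · (x_{k,j} - mean_j), with n-1 = 5.
  S[X_1,X_1] = ((2.3333)·(2.3333) + (0.3333)·(0.3333) + (-0.6667)·(-0.6667) + (-1.6667)·(-1.6667) + (-1.6667)·(-1.6667) + (1.3333)·(1.3333)) / 5 = 13.3333/5 = 2.6667
  S[X_1,X_2] = ((2.3333)·(-3.1667) + (0.3333)·(-2.1667) + (-0.6667)·(2.8333) + (-1.6667)·(3.8333) + (-1.6667)·(-3.1667) + (1.3333)·(1.8333)) / 5 = -8.6667/5 = -1.7333
  S[X_2,X_2] = ((-3.1667)·(-3.1667) + (-2.1667)·(-2.1667) + (2.8333)·(2.8333) + (3.8333)·(3.8333) + (-3.1667)·(-3.1667) + (1.8333)·(1.8333)) / 5 = 50.8333/5 = 10.1667

S is symmetric (S[j,i] = S[i,j]). Assembling:

S = [[2.6667, -1.7333],
 [-1.7333, 10.1667]]


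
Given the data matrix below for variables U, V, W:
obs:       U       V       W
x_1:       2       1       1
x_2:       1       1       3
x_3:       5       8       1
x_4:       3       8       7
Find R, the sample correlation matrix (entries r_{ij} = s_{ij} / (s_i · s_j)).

Step 1 — column means:
  mean(U) = (2 + 1 + 5 + 3) / 4 = 11/4 = 2.75
  mean(V) = (1 + 1 + 8 + 8) / 4 = 18/4 = 4.5
  mean(W) = (1 + 3 + 1 + 7) / 4 = 12/4 = 3

Step 2 — sample variances and covariances s[i,j] = (1/(n-1)) · Σ_k (x_{k,i} - mean_i) · (x_{k,j} - mean_j), with n-1 = 3:
  s[U,U] = ((-0.75)·(-0.75) + (-1.75)·(-1.75) + (2.25)·(2.25) + (0.25)·(0.25)) / 3 = 8.75/3 = 2.9167
  s[U,V] = ((-0.75)·(-3.5) + (-1.75)·(-3.5) + (2.25)·(3.5) + (0.25)·(3.5)) / 3 = 17.5/3 = 5.8333
  s[U,W] = ((-0.75)·(-2) + (-1.75)·(0) + (2.25)·(-2) + (0.25)·(4)) / 3 = -2/3 = -0.6667
  s[V,V] = ((-3.5)·(-3.5) + (-3.5)·(-3.5) + (3.5)·(3.5) + (3.5)·(3.5)) / 3 = 49/3 = 16.3333
  s[V,W] = ((-3.5)·(-2) + (-3.5)·(0) + (3.5)·(-2) + (3.5)·(4)) / 3 = 14/3 = 4.6667
  s[W,W] = ((-2)·(-2) + (0)·(0) + (-2)·(-2) + (4)·(4)) / 3 = 24/3 = 8
  Sample standard deviations s_i = √(s[i,i]):
  s(U) = √(2.9167) = 1.7078
  s(V) = √(16.3333) = 4.0415
  s(W) = √(8) = 2.8284

Step 3 — r_{ij} = s_{ij} / (s_i · s_j):
  r[U,U] = 1 (diagonal).
  r[U,V] = 5.8333 / (1.7078 · 4.0415) = 5.8333 / 6.9021 = 0.8452
  r[U,W] = -0.6667 / (1.7078 · 2.8284) = -0.6667 / 4.8305 = -0.138
  r[V,V] = 1 (diagonal).
  r[V,W] = 4.6667 / (4.0415 · 2.8284) = 4.6667 / 11.431 = 0.4082
  r[W,W] = 1 (diagonal).

R is symmetric with unit diagonal. Assembling:

R = [[1, 0.8452, -0.138],
 [0.8452, 1, 0.4082],
 [-0.138, 0.4082, 1]]


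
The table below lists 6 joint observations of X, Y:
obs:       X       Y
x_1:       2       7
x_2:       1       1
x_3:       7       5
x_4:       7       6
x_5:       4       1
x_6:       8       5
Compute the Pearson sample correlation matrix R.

Step 1 — column means:
  mean(X) = (2 + 1 + 7 + 7 + 4 + 8) / 6 = 29/6 = 4.8333
  mean(Y) = (7 + 1 + 5 + 6 + 1 + 5) / 6 = 25/6 = 4.1667

Step 2 — sample variances and covariances s[i,j] = (1/(n-1)) · Σ_k (x_{k,i} - mean_i) · (x_{k,j} - mean_j), with n-1 = 5:
  s[X,X] = ((-2.8333)·(-2.8333) + (-3.8333)·(-3.8333) + (2.1667)·(2.1667) + (2.1667)·(2.1667) + (-0.8333)·(-0.8333) + (3.1667)·(3.1667)) / 5 = 42.8333/5 = 8.5667
  s[X,Y] = ((-2.8333)·(2.8333) + (-3.8333)·(-3.1667) + (2.1667)·(0.8333) + (2.1667)·(1.8333) + (-0.8333)·(-3.1667) + (3.1667)·(0.8333)) / 5 = 15.1667/5 = 3.0333
  s[Y,Y] = ((2.8333)·(2.8333) + (-3.1667)·(-3.1667) + (0.8333)·(0.8333) + (1.8333)·(1.8333) + (-3.1667)·(-3.1667) + (0.8333)·(0.8333)) / 5 = 32.8333/5 = 6.5667
  Sample standard deviations s_i = √(s[i,i]):
  s(X) = √(8.5667) = 2.9269
  s(Y) = √(6.5667) = 2.5626

Step 3 — r_{ij} = s_{ij} / (s_i · s_j):
  r[X,X] = 1 (diagonal).
  r[X,Y] = 3.0333 / (2.9269 · 2.5626) = 3.0333 / 7.5003 = 0.4044
  r[Y,Y] = 1 (diagonal).

R is symmetric with unit diagonal. Assembling:

R = [[1, 0.4044],
 [0.4044, 1]]


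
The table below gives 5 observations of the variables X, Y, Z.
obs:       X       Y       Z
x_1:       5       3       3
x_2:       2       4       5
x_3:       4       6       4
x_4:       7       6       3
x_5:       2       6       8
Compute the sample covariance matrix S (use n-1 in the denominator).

Step 1 — column means:
  mean(X) = (5 + 2 + 4 + 7 + 2) / 5 = 20/5 = 4
  mean(Y) = (3 + 4 + 6 + 6 + 6) / 5 = 25/5 = 5
  mean(Z) = (3 + 5 + 4 + 3 + 8) / 5 = 23/5 = 4.6

Step 2 — sample covariance S[i,j] = (1/(n-1)) · Σ_k (x_{k,i} - mean_i) · (x_{k,j} - mean_j), with n-1 = 4.
  S[X,X] = ((1)·(1) + (-2)·(-2) + (0)·(0) + (3)·(3) + (-2)·(-2)) / 4 = 18/4 = 4.5
  S[X,Y] = ((1)·(-2) + (-2)·(-1) + (0)·(1) + (3)·(1) + (-2)·(1)) / 4 = 1/4 = 0.25
  S[X,Z] = ((1)·(-1.6) + (-2)·(0.4) + (0)·(-0.6) + (3)·(-1.6) + (-2)·(3.4)) / 4 = -14/4 = -3.5
  S[Y,Y] = ((-2)·(-2) + (-1)·(-1) + (1)·(1) + (1)·(1) + (1)·(1)) / 4 = 8/4 = 2
  S[Y,Z] = ((-2)·(-1.6) + (-1)·(0.4) + (1)·(-0.6) + (1)·(-1.6) + (1)·(3.4)) / 4 = 4/4 = 1
  S[Z,Z] = ((-1.6)·(-1.6) + (0.4)·(0.4) + (-0.6)·(-0.6) + (-1.6)·(-1.6) + (3.4)·(3.4)) / 4 = 17.2/4 = 4.3

S is symmetric (S[j,i] = S[i,j]). Assembling:

S = [[4.5, 0.25, -3.5],
 [0.25, 2, 1],
 [-3.5, 1, 4.3]]


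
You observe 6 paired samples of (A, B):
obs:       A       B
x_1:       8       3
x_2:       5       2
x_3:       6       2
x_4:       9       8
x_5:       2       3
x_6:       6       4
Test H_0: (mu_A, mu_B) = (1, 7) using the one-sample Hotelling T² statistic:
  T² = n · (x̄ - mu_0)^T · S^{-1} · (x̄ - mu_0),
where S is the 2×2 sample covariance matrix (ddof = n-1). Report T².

Step 1 — sample mean vector:
  mean(A) = (8 + 5 + 6 + 9 + 2 + 6) / 6 = 36/6 = 6
  mean(B) = (3 + 2 + 2 + 8 + 3 + 4) / 6 = 22/6 = 3.6667
  x̄ = (6, 3.6667),  deviation x̄ - mu_0 = (6, 3.6667) - (1, 7) = (5, -3.3333).

Step 2 — sample covariance matrix, S[i,j] = (1/(n-1)) · Σ_k (x_{k,i} - mean_i) · (x_{k,j} - mean_j), divisor n-1 = 5:
  S[A,A] = ((2)·(2) + (-1)·(-1) + (0)·(0) + (3)·(3) + (-4)·(-4) + (0)·(0)) / 5 = 30/5 = 6
  S[A,B] = ((2)·(-0.6667) + (-1)·(-1.6667) + (0)·(-1.6667) + (3)·(4.3333) + (-4)·(-0.6667) + (0)·(0.3333)) / 5 = 16/5 = 3.2
  S[B,B] = ((-0.6667)·(-0.6667) + (-1.6667)·(-1.6667) + (-1.6667)·(-1.6667) + (4.3333)·(4.3333) + (-0.6667)·(-0.6667) + (0.3333)·(0.3333)) / 5 = 25.3333/5 = 5.0667
  S = [[6, 3.2],
 [3.2, 5.0667]].

Step 3 — invert S. det(S) = 6·5.0667 - (3.2)² = 20.16.
  S^{-1} = (1/det) · [[d, -b], [-b, a]] = [[0.2513, -0.1587],
 [-0.1587, 0.2976]].

Step 4 — quadratic form (x̄ - mu_0)^T · S^{-1} · (x̄ - mu_0):
  S^{-1} · (x̄ - mu_0) = (1.7857, -1.7857),
  (x̄ - mu_0)^T · [...] = (5)·(1.7857) + (-3.3333)·(-1.7857) = 14.881.

Step 5 — scale by n: T² = 6 · 14.881 = 89.2857.

T² ≈ 89.2857


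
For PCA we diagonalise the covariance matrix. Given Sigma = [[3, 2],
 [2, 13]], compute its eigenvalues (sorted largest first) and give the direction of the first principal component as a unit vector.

Step 1 — characteristic polynomial of 2×2 Sigma:
  det(Sigma - λI) = λ² - trace · λ + det = 0.
  trace = 3 + 13 = 16, det = 3·13 - (2)² = 35.
Step 2 — discriminant:
  Δ = trace² - 4·det = 256 - 140 = 116.
Step 3 — eigenvalues:
  λ = (trace ± √Δ)/2 = (16 ± 10.7703)/2,
  λ_1 = 13.3852,  λ_2 = 2.6148.

Step 4 — unit eigenvector for λ_1: solve (Sigma - λ_1 I)v = 0. First row:
  (3 - 13.3852)·v_x + (2)·v_y = 0, i.e. (-10.3852)·v_x + (2)·v_y = 0,
  so v ∝ (b, λ_1 - a) = (2, 10.3852) = u.
  ||u|| = √((2)² + (10.3852)²) = √(111.8516) ≈ 10.576,
  v_1 = u/||u|| ≈ (0.1891, 0.982) (||v_1|| = 1).

λ_1 = 13.3852,  λ_2 = 2.6148;  v_1 ≈ (0.1891, 0.982)


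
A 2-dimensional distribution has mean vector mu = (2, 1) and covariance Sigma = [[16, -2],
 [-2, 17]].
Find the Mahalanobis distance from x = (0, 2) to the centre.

Step 1 — centre the observation: (x - mu) = (-2, 1).

Step 2 — invert Sigma. det(Sigma) = 16·17 - (-2)² = 268.
  Sigma^{-1} = (1/det) · [[d, -b], [-b, a]] = [[0.0634, 0.0075],
 [0.0075, 0.0597]].

Step 3 — form the quadratic (x - mu)^T · Sigma^{-1} · (x - mu):
  Sigma^{-1} · (x - mu) = (-0.1194, 0.0448).
  (x - mu)^T · [Sigma^{-1} · (x - mu)] = (-2)·(-0.1194) + (1)·(0.0448) = 0.2836.

Step 4 — take square root: d = √(0.2836) ≈ 0.5325.

d(x, mu) = √(0.2836) ≈ 0.5325


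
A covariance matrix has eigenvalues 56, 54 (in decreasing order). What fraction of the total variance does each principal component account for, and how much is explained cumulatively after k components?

Step 1 — total variance = trace(Sigma) = Σ λ_i = 56 + 54 = 110.

Step 2 — fraction explained by component i = λ_i / Σ λ:
  PC1: 56/110 = 0.5091
  PC2: 54/110 = 0.4909

Step 3 — cumulative fraction after k components = (λ_1 + ... + λ_k) / Σ λ:
  k = 1: 56/110 = 0.5091
  k = 2: (56 + 54)/110 = 110/110 = 1

Summary (fraction, with percent):

explained: PC1 0.5091 (50.91%), PC2 0.4909 (49.09%);  cumulative: 0.5091, 1


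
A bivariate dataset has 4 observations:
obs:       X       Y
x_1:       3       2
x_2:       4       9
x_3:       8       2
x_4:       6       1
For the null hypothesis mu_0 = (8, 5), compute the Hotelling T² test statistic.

Step 1 — sample mean vector:
  mean(X) = (3 + 4 + 8 + 6) / 4 = 21/4 = 5.25
  mean(Y) = (2 + 9 + 2 + 1) / 4 = 14/4 = 3.5
  x̄ = (5.25, 3.5),  deviation x̄ - mu_0 = (5.25, 3.5) - (8, 5) = (-2.75, -1.5).

Step 2 — sample covariance matrix, S[i,j] = (1/(n-1)) · Σ_k (x_{k,i} - mean_i) · (x_{k,j} - mean_j), divisor n-1 = 3:
  S[X,X] = ((-2.25)·(-2.25) + (-1.25)·(-1.25) + (2.75)·(2.75) + (0.75)·(0.75)) / 3 = 14.75/3 = 4.9167
  S[X,Y] = ((-2.25)·(-1.5) + (-1.25)·(5.5) + (2.75)·(-1.5) + (0.75)·(-2.5)) / 3 = -9.5/3 = -3.1667
  S[Y,Y] = ((-1.5)·(-1.5) + (5.5)·(5.5) + (-1.5)·(-1.5) + (-2.5)·(-2.5)) / 3 = 41/3 = 13.6667
  S = [[4.9167, -3.1667],
 [-3.1667, 13.6667]].

Step 3 — invert S. det(S) = 4.9167·13.6667 - (-3.1667)² = 57.1667.
  S^{-1} = (1/det) · [[d, -b], [-b, a]] = [[0.2391, 0.0554],
 [0.0554, 0.086]].

Step 4 — quadratic form (x̄ - mu_0)^T · S^{-1} · (x̄ - mu_0):
  S^{-1} · (x̄ - mu_0) = (-0.7405, -0.2813),
  (x̄ - mu_0)^T · [...] = (-2.75)·(-0.7405) + (-1.5)·(-0.2813) = 2.4585.

Step 5 — scale by n: T² = 4 · 2.4585 = 9.8338.

T² ≈ 9.8338


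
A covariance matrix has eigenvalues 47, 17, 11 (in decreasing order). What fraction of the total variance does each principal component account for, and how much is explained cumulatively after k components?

Step 1 — total variance = trace(Sigma) = Σ λ_i = 47 + 17 + 11 = 75.

Step 2 — fraction explained by component i = λ_i / Σ λ:
  PC1: 47/75 = 0.6267
  PC2: 17/75 = 0.2267
  PC3: 11/75 = 0.1467

Step 3 — cumulative fraction after k components = (λ_1 + ... + λ_k) / Σ λ:
  k = 1: 47/75 = 0.6267
  k = 2: (47 + 17)/75 = 64/75 = 0.8533
  k = 3: (47 + 17 + 11)/75 = 75/75 = 1

Summary (fraction, with percent):

explained: PC1 0.6267 (62.67%), PC2 0.2267 (22.67%), PC3 0.1467 (14.67%);  cumulative: 0.6267, 0.8533, 1


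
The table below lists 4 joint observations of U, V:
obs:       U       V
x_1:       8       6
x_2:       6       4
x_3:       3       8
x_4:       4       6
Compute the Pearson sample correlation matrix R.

Step 1 — column means:
  mean(U) = (8 + 6 + 3 + 4) / 4 = 21/4 = 5.25
  mean(V) = (6 + 4 + 8 + 6) / 4 = 24/4 = 6

Step 2 — sample variances and covariances s[i,j] = (1/(n-1)) · Σ_k (x_{k,i} - mean_i) · (x_{k,j} - mean_j), with n-1 = 3:
  s[U,U] = ((2.75)·(2.75) + (0.75)·(0.75) + (-2.25)·(-2.25) + (-1.25)·(-1.25)) / 3 = 14.75/3 = 4.9167
  s[U,V] = ((2.75)·(0) + (0.75)·(-2) + (-2.25)·(2) + (-1.25)·(0)) / 3 = -6/3 = -2
  s[V,V] = ((0)·(0) + (-2)·(-2) + (2)·(2) + (0)·(0)) / 3 = 8/3 = 2.6667
  Sample standard deviations s_i = √(s[i,i]):
  s(U) = √(4.9167) = 2.2174
  s(V) = √(2.6667) = 1.633

Step 3 — r_{ij} = s_{ij} / (s_i · s_j):
  r[U,U] = 1 (diagonal).
  r[U,V] = -2 / (2.2174 · 1.633) = -2 / 3.6209 = -0.5523
  r[V,V] = 1 (diagonal).

R is symmetric with unit diagonal. Assembling:

R = [[1, -0.5523],
 [-0.5523, 1]]


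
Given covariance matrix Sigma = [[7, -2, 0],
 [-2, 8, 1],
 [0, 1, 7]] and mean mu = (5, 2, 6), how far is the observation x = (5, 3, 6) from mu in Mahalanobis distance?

Step 1 — centre the observation: (x - mu) = (0, 1, 0).

Step 2 — invert Sigma (cofactor / det for 3×3, or solve directly):
  Sigma^{-1} = [[0.1541, 0.0392, -0.0056],
 [0.0392, 0.1373, -0.0196],
 [-0.0056, -0.0196, 0.1457]].

Step 3 — form the quadratic (x - mu)^T · Sigma^{-1} · (x - mu):
  Sigma^{-1} · (x - mu) = (0.0392, 0.1373, -0.0196).
  (x - mu)^T · [Sigma^{-1} · (x - mu)] = (0)·(0.0392) + (1)·(0.1373) + (0)·(-0.0196) = 0.1373.

Step 4 — take square root: d = √(0.1373) ≈ 0.3705.

d(x, mu) = √(0.1373) ≈ 0.3705
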